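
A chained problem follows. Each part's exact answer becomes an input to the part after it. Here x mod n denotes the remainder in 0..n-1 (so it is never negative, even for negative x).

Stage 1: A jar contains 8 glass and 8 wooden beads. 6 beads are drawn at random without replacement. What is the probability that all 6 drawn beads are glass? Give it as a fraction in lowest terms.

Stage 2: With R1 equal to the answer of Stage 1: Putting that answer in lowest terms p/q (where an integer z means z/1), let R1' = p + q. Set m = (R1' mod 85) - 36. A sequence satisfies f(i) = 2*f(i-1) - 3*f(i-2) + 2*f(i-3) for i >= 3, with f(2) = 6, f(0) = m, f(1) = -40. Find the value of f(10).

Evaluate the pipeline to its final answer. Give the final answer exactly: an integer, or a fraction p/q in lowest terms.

Stage 1: total draws C(16,6) = 8008; favorable C(8,6) = 28; P = 1/286; answer 1/286
Stage 2: R1 = 1/286; threaded value p + q = 287; m = -4; f(3) = 2*(6) - 3*(-40) + 2*(-4) = 124; iterating: f(3)=124, f(4)=150, f(5)=-60, f(6)=-322, f(7)=-164, f(8)=518, f(9)=884, f(10)=-114; answer -114

-114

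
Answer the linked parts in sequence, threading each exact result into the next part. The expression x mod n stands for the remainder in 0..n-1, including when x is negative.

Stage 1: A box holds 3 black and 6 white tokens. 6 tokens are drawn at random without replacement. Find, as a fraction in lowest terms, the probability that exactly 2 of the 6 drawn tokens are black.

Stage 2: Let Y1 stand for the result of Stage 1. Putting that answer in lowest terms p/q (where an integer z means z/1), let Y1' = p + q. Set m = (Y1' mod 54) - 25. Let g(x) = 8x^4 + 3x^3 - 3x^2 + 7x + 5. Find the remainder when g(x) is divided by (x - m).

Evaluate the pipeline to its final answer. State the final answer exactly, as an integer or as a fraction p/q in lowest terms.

856463

Stage 1: total draws C(9,6) = 84; favorable C(3,2)*C(6,4) = 45; P = 15/28; answer 15/28
Stage 2: Y1 = 15/28; threaded value p + q = 43; m = 18; remainder = value at the root: 8*(18)^4 + 3*(18)^3 - 3*(18)^2 + 7*(18)^1 + 5 = (839808) + (17496) + (-972) + (126) + (5) = 856463; answer 856463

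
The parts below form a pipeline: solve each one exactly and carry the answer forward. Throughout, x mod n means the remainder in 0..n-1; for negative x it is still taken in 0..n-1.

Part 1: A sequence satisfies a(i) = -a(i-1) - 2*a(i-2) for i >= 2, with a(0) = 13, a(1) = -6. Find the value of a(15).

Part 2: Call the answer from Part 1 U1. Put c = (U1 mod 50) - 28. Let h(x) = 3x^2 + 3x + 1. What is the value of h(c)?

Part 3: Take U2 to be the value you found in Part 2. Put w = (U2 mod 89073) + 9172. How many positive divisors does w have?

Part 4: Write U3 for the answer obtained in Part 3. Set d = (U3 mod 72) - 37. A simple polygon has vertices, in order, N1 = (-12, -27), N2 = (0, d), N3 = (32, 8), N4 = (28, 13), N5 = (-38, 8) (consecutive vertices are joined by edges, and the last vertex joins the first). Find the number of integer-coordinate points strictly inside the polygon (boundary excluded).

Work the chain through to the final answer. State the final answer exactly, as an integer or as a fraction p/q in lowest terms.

Part 1: a(2) = -1*(-6) - 2*(13) = -20; iterating: a(2)=-20, a(3)=32, a(4)=8, a(5)=-72, a(6)=56, a(7)=88, a(8)=-200, a(9)=24, a(10)=376, a(11)=-424, a(12)=-328, a(13)=1176, a(14)=-520, a(15)=-1832; answer -1832
Part 2: U1 = -1832; c = -10; 3*(-10)^2 + 3*(-10)^1 + 1 = (300) + (-30) + (1) = 271; answer 271
Part 3: U2 = 271; w = 9443; 9443 = 7 * 19 * 71; number of divisors = (1+1) * (1+1) * (1+1) = 8; answer 8
Part 4: U3 = 8; d = -29; cross terms: (-12*-29 - 0*-27)=348, (0*8 - 32*-29)=928, (32*13 - 28*8)=192, (28*8 - -38*13)=718, (-38*-27 - -12*8)=1122; twice the area = |3308| = 3308; area = 1654; boundary points = 2 + 1 + 1 + 1 + 1 = 6; strictly interior points = area - boundary/2 + 1 = 1652; answer 1652

1652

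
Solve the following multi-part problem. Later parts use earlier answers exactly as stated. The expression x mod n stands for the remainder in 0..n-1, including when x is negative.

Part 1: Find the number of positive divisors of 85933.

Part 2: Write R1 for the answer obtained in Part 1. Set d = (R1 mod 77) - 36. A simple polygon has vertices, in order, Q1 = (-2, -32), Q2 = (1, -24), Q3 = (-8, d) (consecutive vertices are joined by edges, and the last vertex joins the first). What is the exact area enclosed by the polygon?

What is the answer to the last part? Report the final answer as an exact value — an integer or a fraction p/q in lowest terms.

21

Part 1: 85933 is prime, so its only divisors are 1 and 85933; count = 2; answer 2
Part 2: R1 = 2; d = -34; cross terms: (-2*-24 - 1*-32)=80, (1*-34 - -8*-24)=-226, (-8*-32 - -2*-34)=188; twice the area = |42| = 42; area = 21; answer 21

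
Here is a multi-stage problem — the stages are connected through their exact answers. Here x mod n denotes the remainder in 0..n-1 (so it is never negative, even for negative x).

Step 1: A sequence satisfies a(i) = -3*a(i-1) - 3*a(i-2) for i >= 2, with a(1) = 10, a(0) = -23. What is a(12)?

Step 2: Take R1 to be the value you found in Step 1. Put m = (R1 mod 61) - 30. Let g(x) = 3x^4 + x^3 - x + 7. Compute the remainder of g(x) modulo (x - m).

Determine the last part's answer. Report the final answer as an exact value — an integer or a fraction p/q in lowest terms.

692149

Step 1: a(2) = -3*(10) - 3*(-23) = 39; iterating: a(2)=39, a(3)=-147, a(4)=324, a(5)=-531, a(6)=621, a(7)=-270, a(8)=-1053, a(9)=3969, a(10)=-8748, a(11)=14337, a(12)=-16767; answer -16767
Step 2: R1 = -16767; m = -22; remainder = value at the root: 3*(-22)^4 + 1*(-22)^3 - 1*(-22)^1 + 7 = (702768) + (-10648) + (22) + (7) = 692149; answer 692149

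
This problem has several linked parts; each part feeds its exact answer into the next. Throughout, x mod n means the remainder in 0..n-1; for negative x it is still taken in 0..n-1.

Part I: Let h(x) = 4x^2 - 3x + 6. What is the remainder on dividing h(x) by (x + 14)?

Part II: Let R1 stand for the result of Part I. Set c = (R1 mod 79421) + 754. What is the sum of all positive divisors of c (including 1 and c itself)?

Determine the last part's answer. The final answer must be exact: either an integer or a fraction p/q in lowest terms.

Part I: remainder = value at the root: 4*(-14)^2 - 3*(-14)^1 + 6 = (784) + (42) + (6) = 832; answer 832
Part II: R1 = 832; c = 1586; 1586 = 2 * 13 * 61; sigma = (1 + 2) * (1 + 13) * (1 + 61) = 3 * 14 * 62 = 2604; answer 2604

2604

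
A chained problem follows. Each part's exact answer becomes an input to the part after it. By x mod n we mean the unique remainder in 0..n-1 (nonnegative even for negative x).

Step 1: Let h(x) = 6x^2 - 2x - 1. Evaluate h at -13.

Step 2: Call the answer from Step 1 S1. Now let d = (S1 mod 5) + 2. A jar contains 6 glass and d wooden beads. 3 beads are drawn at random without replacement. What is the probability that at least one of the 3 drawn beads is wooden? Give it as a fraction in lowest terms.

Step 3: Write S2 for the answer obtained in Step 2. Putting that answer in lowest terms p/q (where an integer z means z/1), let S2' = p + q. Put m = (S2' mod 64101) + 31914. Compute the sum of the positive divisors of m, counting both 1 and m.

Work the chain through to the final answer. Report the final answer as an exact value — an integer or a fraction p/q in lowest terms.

Step 1: 6*(-13)^2 - 2*(-13)^1 - 1 = (1014) + (26) + (-1) = 1039; answer 1039
Step 2: S1 = 1039; d = 6; total draws C(12,3) = 220; complement C(6,3) = 20; favorable 220 - 20 = 200; P = 10/11; answer 10/11
Step 3: S2 = 10/11; threaded value p + q = 21; m = 31935; 31935 = 3 * 5 * 2129; sigma = (1 + 3) * (1 + 5) * (1 + 2129) = 4 * 6 * 2130 = 51120; answer 51120

51120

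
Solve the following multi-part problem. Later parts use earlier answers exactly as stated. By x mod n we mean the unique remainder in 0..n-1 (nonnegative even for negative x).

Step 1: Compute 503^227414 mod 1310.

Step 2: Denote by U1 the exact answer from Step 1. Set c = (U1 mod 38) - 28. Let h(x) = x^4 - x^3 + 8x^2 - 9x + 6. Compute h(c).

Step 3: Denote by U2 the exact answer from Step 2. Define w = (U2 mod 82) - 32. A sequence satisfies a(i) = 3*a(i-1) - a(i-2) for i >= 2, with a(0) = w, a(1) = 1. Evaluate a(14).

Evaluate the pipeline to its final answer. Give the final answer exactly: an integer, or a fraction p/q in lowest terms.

Step 1: squarings mod 1310: 503^1=503, 503^2=179, 503^4=601, 503^8=951, 503^16=501, 503^32=791, 503^64=811, 503^128=101, 503^256=1031, 503^512=551, 503^1024=991, 503^2048=891, 503^4096=21, 503^8192=441, 503^16384=601, 503^32768=951, 503^65536=501, 503^131072=791; 503^227414 = 503^2 * 503^4 * 503^16 * 503^64 * 503^2048 * 503^4096 * 503^8192 * 503^16384 * 503^65536 * 503^131072 = 1169 (mod 1310); answer 1169
Step 2: U1 = 1169; c = 1; 1*(1)^4 - 1*(1)^3 + 8*(1)^2 - 9*(1)^1 + 6 = (1) + (-1) + (8) + (-9) + (6) = 5; answer 5
Step 3: U2 = 5; w = -27; a(2) = 3*(1) - 1*(-27) = 30; iterating: a(2)=30, a(3)=89, a(4)=237, a(5)=622, a(6)=1629, a(7)=4265, a(8)=11166, a(9)=29233, a(10)=76533, a(11)=200366, a(12)=524565, a(13)=1373329, a(14)=3595422; answer 3595422

3595422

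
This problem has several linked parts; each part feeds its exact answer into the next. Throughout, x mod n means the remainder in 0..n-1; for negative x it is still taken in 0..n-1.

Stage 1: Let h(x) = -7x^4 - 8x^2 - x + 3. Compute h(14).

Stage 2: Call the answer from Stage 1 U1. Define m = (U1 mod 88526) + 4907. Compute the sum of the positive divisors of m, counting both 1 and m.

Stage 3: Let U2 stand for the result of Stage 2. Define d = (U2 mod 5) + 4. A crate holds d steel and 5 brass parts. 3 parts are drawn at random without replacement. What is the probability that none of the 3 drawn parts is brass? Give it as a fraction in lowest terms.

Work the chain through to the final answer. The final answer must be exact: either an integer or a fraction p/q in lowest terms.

Stage 1: -7*(14)^4 - 8*(14)^2 - 1*(14)^1 + 3 = (-268912) + (-1568) + (-14) + (3) = -270491; answer -270491
Stage 2: U1 = -270491; m = 88520; 88520 = 2^3 * 5 * 2213; sigma = (1 + 2 + 4 + 8) * (1 + 5) * (1 + 2213) = 15 * 6 * 2214 = 199260; answer 199260
Stage 3: U2 = 199260; d = 4; total draws C(9,3) = 84; favorable C(4,3) = 4; P = 1/21; answer 1/21

1/21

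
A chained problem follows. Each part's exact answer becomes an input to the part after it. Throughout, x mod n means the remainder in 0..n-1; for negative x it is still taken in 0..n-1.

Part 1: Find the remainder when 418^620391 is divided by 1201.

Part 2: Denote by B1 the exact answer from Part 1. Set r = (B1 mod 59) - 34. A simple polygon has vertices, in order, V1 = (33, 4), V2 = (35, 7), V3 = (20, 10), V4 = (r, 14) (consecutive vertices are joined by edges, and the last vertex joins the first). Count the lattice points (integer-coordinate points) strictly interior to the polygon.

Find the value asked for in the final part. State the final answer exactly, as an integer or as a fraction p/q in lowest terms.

90

Part 1: squarings mod 1201: 418^1=418, 418^2=579, 418^4=162, 418^8=1023, 418^16=458, 418^32=790, 418^64=781, 418^128=1054, 418^256=1192, 418^512=81, 418^1024=556, 418^2048=479, 418^4096=50, 418^8192=98, 418^16384=1197, 418^32768=16, 418^65536=256, 418^131072=682, 418^262144=337, 418^524288=675; 418^620391 = 418^1 * 418^2 * 418^4 * 418^32 * 418^64 * 418^256 * 418^512 * 418^1024 * 418^4096 * 418^8192 * 418^16384 * 418^65536 * 418^524288 = 849 (mod 1201); answer 849
Part 2: B1 = 849; r = -11; cross terms: (33*7 - 35*4)=91, (35*10 - 20*7)=210, (20*14 - -11*10)=390, (-11*4 - 33*14)=-506; twice the area = |185| = 185; area = 185/2; boundary points = 1 + 3 + 1 + 2 = 7; strictly interior points = area - boundary/2 + 1 = 90; answer 90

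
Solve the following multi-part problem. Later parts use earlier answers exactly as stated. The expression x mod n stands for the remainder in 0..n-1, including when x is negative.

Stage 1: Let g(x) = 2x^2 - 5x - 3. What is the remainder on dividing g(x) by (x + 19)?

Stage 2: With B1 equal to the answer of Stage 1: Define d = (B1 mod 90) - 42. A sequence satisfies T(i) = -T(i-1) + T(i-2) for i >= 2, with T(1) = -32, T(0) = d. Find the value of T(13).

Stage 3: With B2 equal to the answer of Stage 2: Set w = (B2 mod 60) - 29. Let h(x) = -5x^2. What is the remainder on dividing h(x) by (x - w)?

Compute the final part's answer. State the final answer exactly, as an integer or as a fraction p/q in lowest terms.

-3645

Stage 1: remainder = value at the root: 2*(-19)^2 - 5*(-19)^1 - 3 = (722) + (95) + (-3) = 814; answer 814
Stage 2: B1 = 814; d = -38; T(2) = -1*(-32) + 1*(-38) = -6; iterating: T(2)=-6, T(3)=-26, T(4)=20, T(5)=-46, T(6)=66, T(7)=-112, T(8)=178, T(9)=-290, T(10)=468, T(11)=-758, T(12)=1226, T(13)=-1984; answer -1984
Stage 3: B2 = -1984; w = 27; remainder = value at the root: -5*(27)^2 = (-3645) = -3645; answer -3645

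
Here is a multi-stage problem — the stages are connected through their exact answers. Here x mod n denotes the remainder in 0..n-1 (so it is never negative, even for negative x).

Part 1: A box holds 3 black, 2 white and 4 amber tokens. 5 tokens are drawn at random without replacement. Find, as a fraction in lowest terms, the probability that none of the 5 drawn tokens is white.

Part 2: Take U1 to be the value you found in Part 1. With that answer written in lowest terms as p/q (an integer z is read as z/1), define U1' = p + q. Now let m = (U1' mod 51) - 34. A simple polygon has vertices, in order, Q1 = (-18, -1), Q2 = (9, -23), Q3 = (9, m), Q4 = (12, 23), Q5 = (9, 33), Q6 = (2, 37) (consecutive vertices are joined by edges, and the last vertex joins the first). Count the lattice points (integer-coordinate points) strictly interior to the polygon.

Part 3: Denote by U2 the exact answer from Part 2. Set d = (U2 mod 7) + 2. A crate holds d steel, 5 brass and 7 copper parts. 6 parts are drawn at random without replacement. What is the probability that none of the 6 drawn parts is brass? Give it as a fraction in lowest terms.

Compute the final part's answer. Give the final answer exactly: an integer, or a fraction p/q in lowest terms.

Part 1: total draws C(9,5) = 126; favorable C(7,5) = 21; P = 1/6; answer 1/6
Part 2: U1 = 1/6; threaded value p + q = 7; m = -27; cross terms: (-18*-23 - 9*-1)=423, (9*-27 - 9*-23)=-36, (9*23 - 12*-27)=531, (12*33 - 9*23)=189, (9*37 - 2*33)=267, (2*-1 - -18*37)=664; twice the area = |2038| = 2038; area = 1019; boundary points = 1 + 4 + 1 + 1 + 1 + 2 = 10; strictly interior points = area - boundary/2 + 1 = 1015; answer 1015
Part 3: U2 = 1015; d = 2; total draws C(14,6) = 3003; favorable C(9,6) = 84; P = 4/143; answer 4/143

4/143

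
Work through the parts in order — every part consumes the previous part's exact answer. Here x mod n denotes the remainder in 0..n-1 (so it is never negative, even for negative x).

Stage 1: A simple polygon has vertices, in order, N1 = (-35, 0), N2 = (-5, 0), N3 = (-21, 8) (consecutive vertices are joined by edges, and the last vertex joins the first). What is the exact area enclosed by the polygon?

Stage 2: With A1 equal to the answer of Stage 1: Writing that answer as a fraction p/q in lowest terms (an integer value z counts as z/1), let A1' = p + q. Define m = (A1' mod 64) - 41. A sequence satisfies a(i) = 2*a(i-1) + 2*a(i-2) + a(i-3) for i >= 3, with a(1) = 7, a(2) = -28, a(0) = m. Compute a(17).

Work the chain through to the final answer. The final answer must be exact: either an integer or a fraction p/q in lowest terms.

Stage 1: cross terms: (-35*0 - -5*0)=0, (-5*8 - -21*0)=-40, (-21*0 - -35*8)=280; twice the area = |240| = 240; area = 120; answer 120
Stage 2: A1 = 120; threaded value p + q = 121; m = 16; a(3) = 2*(-28) + 2*(7) + 1*(16) = -26; iterating: a(3)=-26, a(4)=-101, a(5)=-282, a(6)=-792, a(7)=-2249, a(8)=-6364, a(9)=-18018, a(10)=-51013, a(11)=-144426, a(12)=-408896, a(13)=-1157657, a(14)=-3277532, a(15)=-9279274, a(16)=-26271269, a(17)=-74378618; answer -74378618

-74378618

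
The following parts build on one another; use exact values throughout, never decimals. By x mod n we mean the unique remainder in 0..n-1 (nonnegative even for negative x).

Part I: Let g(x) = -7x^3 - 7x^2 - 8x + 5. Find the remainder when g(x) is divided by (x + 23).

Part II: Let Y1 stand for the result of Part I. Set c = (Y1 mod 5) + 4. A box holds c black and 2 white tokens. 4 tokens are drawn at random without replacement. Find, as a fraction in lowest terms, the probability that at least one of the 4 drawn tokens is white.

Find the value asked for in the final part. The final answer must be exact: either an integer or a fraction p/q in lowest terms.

14/15

Part I: remainder = value at the root: -7*(-23)^3 - 7*(-23)^2 - 8*(-23)^1 + 5 = (85169) + (-3703) + (184) + (5) = 81655; answer 81655
Part II: Y1 = 81655; c = 4; total draws C(6,4) = 15; complement C(4,4) = 1; favorable 15 - 1 = 14; P = 14/15; answer 14/15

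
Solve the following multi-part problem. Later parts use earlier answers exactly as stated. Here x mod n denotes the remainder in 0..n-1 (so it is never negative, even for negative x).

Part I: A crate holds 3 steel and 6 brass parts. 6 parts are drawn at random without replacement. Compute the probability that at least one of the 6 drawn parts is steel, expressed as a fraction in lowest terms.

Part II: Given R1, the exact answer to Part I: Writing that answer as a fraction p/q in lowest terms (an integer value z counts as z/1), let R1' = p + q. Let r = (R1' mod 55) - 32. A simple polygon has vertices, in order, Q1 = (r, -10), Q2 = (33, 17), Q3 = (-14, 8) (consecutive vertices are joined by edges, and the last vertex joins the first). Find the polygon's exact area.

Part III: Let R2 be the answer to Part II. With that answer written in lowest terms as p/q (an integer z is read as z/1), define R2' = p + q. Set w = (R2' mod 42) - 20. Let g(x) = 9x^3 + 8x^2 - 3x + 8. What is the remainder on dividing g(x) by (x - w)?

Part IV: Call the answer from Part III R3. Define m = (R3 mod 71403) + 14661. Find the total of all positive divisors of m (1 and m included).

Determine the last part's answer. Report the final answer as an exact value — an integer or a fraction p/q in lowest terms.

Part I: total draws C(9,6) = 84; complement C(6,6) = 1; favorable 84 - 1 = 83; P = 83/84; answer 83/84
Part II: R1 = 83/84; threaded value p + q = 167; r = -30; cross terms: (-30*17 - 33*-10)=-180, (33*8 - -14*17)=502, (-14*-10 - -30*8)=380; twice the area = |702| = 702; area = 351; answer 351
Part III: R2 = 351; threaded value p + q = 352; w = -4; remainder = value at the root: 9*(-4)^3 + 8*(-4)^2 - 3*(-4)^1 + 8 = (-576) + (128) + (12) + (8) = -428; answer -428
Part IV: R3 = -428; m = 85636; 85636 = 2^2 * 79 * 271; sigma = (1 + 2 + 4) * (1 + 79) * (1 + 271) = 7 * 80 * 272 = 152320; answer 152320

152320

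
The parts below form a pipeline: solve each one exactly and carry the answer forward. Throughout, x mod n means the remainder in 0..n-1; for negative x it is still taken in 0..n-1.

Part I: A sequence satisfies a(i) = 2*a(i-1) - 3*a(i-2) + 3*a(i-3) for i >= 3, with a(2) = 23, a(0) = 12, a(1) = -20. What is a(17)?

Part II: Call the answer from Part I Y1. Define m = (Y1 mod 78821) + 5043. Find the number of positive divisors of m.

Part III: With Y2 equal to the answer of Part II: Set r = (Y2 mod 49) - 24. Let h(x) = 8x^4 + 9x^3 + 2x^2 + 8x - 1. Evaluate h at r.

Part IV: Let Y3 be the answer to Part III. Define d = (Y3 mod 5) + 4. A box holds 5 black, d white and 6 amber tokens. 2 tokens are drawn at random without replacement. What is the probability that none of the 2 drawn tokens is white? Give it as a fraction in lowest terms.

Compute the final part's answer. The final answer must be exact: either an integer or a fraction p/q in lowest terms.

Part I: a(3) = 2*(23) - 3*(-20) + 3*(12) = 142; iterating: a(3)=142, a(4)=155, a(5)=-47, a(6)=-133, a(7)=340, a(8)=938, a(9)=457, a(10)=-880, a(11)=-317, a(12)=3377, a(13)=5065, a(14)=-952, a(15)=-6968, a(16)=4115, a(17)=26278; answer 26278
Part II: Y1 = 26278; m = 31321; 31321 is prime, so its only divisors are 1 and 31321; count = 2; answer 2
Part III: Y2 = 2; r = -22; 8*(-22)^4 + 9*(-22)^3 + 2*(-22)^2 + 8*(-22)^1 - 1 = (1874048) + (-95832) + (968) + (-176) + (-1) = 1779007; answer 1779007
Part IV: Y3 = 1779007; d = 6; total draws C(17,2) = 136; favorable C(11,2) = 55; P = 55/136; answer 55/136

55/136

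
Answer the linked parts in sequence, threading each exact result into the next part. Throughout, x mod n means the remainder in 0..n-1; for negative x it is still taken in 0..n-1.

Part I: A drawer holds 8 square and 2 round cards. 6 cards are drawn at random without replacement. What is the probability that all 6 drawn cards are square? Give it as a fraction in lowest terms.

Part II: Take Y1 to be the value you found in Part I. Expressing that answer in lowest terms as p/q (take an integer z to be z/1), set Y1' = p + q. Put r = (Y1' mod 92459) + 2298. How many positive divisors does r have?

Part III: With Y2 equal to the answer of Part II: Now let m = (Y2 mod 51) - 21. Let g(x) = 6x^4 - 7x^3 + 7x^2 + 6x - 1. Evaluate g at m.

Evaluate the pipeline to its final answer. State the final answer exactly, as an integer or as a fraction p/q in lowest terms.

Part I: total draws C(10,6) = 210; favorable C(8,6) = 28; P = 2/15; answer 2/15
Part II: Y1 = 2/15; threaded value p + q = 17; r = 2315; 2315 = 5 * 463; number of divisors = (1+1) * (1+1) = 4; answer 4
Part III: Y2 = 4; m = -17; 6*(-17)^4 - 7*(-17)^3 + 7*(-17)^2 + 6*(-17)^1 - 1 = (501126) + (34391) + (2023) + (-102) + (-1) = 537437; answer 537437

537437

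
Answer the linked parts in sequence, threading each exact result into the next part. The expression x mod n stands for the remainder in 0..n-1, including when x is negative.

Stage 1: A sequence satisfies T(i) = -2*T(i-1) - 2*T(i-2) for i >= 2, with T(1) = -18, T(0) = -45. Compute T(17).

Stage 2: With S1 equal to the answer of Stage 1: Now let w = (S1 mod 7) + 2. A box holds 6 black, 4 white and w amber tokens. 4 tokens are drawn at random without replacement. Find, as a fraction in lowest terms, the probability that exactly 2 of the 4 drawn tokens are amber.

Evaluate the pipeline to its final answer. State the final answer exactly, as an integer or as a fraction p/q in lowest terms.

27/68

Stage 1: T(2) = -2*(-18) - 2*(-45) = 126; iterating: T(2)=126, T(3)=-216, T(4)=180, T(5)=72, T(6)=-504, T(7)=864, T(8)=-720, T(9)=-288, T(10)=2016, T(11)=-3456, T(12)=2880, T(13)=1152, T(14)=-8064, T(15)=13824, T(16)=-11520, T(17)=-4608; answer -4608
Stage 2: S1 = -4608; w = 7; total draws C(17,4) = 2380; favorable C(7,2)*C(10,2) = 945; P = 27/68; answer 27/68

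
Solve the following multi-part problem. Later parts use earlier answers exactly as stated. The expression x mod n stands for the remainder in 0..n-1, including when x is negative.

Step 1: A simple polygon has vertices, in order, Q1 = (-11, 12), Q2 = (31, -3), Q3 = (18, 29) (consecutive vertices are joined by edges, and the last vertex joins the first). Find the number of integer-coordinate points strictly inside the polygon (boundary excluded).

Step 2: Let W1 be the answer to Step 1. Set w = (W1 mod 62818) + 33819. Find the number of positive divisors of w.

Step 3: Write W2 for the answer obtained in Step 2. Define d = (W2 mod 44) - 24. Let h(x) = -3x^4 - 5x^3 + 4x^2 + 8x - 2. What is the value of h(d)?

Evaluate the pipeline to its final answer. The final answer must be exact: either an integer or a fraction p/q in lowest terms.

Step 1: cross terms: (-11*-3 - 31*12)=-339, (31*29 - 18*-3)=953, (18*12 - -11*29)=535; twice the area = |1149| = 1149; area = 1149/2; boundary points = 3 + 1 + 1 = 5; strictly interior points = area - boundary/2 + 1 = 573; answer 573
Step 2: W1 = 573; w = 34392; 34392 = 2^3 * 3 * 1433; number of divisors = (3+1) * (1+1) * (1+1) = 16; answer 16
Step 3: W2 = 16; d = -8; -3*(-8)^4 - 5*(-8)^3 + 4*(-8)^2 + 8*(-8)^1 - 2 = (-12288) + (2560) + (256) + (-64) + (-2) = -9538; answer -9538

-9538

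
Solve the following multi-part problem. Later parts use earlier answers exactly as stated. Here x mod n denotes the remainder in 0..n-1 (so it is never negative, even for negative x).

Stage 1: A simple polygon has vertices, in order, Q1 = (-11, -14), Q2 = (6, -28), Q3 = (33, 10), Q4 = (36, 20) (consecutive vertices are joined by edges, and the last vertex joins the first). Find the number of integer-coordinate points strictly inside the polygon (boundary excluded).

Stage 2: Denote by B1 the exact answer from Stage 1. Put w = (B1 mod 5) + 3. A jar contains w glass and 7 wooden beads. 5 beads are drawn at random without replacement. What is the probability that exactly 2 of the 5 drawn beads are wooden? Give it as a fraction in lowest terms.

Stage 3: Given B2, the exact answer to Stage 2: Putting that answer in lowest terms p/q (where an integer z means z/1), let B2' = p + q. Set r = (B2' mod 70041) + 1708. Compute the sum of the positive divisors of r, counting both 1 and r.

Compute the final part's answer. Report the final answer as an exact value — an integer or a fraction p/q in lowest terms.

Stage 1: cross terms: (-11*-28 - 6*-14)=392, (6*10 - 33*-28)=984, (33*20 - 36*10)=300, (36*-14 - -11*20)=-284; twice the area = |1392| = 1392; area = 696; boundary points = 1 + 1 + 1 + 1 = 4; strictly interior points = area - boundary/2 + 1 = 695; answer 695
Stage 2: B1 = 695; w = 3; total draws C(10,5) = 252; favorable C(7,2)*C(3,3) = 21; P = 1/12; answer 1/12
Stage 3: B2 = 1/12; threaded value p + q = 13; r = 1721; 1721 is prime, so its only divisors are 1 and 1721; sigma = 1 + 1721 = 1722; answer 1722

1722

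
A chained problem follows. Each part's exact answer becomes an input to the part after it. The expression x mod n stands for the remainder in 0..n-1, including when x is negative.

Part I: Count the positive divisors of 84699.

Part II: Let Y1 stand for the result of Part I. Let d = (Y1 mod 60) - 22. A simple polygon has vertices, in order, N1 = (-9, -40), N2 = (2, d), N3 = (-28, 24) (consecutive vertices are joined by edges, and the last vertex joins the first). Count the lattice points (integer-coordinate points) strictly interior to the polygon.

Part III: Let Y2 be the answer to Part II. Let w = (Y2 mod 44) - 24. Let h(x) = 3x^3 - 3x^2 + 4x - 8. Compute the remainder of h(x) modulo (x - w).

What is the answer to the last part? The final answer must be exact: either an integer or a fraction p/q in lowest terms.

Part I: 84699 = 3^3 * 3137; number of divisors = (3+1) * (1+1) = 8; answer 8
Part II: Y1 = 8; d = -14; cross terms: (-9*-14 - 2*-40)=206, (2*24 - -28*-14)=-344, (-28*-40 - -9*24)=1336; twice the area = |1198| = 1198; area = 599; boundary points = 1 + 2 + 1 = 4; strictly interior points = area - boundary/2 + 1 = 598; answer 598
Part III: Y2 = 598; w = 2; remainder = value at the root: 3*(2)^3 - 3*(2)^2 + 4*(2)^1 - 8 = (24) + (-12) + (8) + (-8) = 12; answer 12

12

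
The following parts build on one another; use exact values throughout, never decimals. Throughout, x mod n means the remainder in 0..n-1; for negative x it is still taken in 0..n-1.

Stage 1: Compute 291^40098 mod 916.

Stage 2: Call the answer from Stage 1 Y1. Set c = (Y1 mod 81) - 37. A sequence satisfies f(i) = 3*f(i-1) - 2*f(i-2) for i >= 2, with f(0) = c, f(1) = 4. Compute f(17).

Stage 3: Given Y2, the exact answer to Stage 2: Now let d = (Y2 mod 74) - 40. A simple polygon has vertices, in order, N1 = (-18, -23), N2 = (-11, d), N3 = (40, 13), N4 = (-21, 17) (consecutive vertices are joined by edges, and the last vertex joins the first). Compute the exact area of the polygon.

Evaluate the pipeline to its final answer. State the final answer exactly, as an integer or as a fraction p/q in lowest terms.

Stage 1: squarings mod 916: 291^1=291, 291^2=409, 291^4=569, 291^8=413, 291^16=193, 291^32=609, 291^64=817, 291^128=641, 291^256=513, 291^512=277, 291^1024=701, 291^2048=425, 291^4096=173, 291^8192=617, 291^16384=549, 291^32768=37; 291^40098 = 291^2 * 291^32 * 291^128 * 291^1024 * 291^2048 * 291^4096 * 291^32768 = 121 (mod 916); answer 121
Stage 2: Y1 = 121; c = 3; f(2) = 3*(4) - 2*(3) = 6; iterating: f(2)=6, f(3)=10, f(4)=18, f(5)=34, f(6)=66, f(7)=130, f(8)=258, f(9)=514, f(10)=1026, f(11)=2050, f(12)=4098, f(13)=8194, f(14)=16386, f(15)=32770, f(16)=65538, f(17)=131074; answer 131074
Stage 3: Y2 = 131074; d = -20; cross terms: (-18*-20 - -11*-23)=107, (-11*13 - 40*-20)=657, (40*17 - -21*13)=953, (-21*-23 - -18*17)=789; twice the area = |2506| = 2506; area = 1253; answer 1253

1253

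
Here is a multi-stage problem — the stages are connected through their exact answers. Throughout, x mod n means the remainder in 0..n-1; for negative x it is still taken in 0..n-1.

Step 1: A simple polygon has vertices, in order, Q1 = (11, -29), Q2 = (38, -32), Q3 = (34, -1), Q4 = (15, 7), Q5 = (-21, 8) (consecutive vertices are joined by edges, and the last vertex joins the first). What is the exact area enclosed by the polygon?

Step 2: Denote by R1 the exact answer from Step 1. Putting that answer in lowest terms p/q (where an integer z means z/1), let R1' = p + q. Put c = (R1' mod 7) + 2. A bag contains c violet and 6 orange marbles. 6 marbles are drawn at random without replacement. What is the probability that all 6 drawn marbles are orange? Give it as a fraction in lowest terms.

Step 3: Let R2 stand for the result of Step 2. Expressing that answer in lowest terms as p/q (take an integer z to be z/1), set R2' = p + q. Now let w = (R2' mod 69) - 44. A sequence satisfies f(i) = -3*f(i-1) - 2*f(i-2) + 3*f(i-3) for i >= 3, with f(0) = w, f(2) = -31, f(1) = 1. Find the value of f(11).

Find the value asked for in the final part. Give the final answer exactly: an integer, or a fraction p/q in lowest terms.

Step 1: cross terms: (11*-32 - 38*-29)=750, (38*-1 - 34*-32)=1050, (34*7 - 15*-1)=253, (15*8 - -21*7)=267, (-21*-29 - 11*8)=521; twice the area = |2841| = 2841; area = 2841/2; answer 2841/2
Step 2: R1 = 2841/2; threaded value p + q = 2843; c = 3; total draws C(9,6) = 84; favorable C(6,6) = 1; P = 1/84; answer 1/84
Step 3: R2 = 1/84; threaded value p + q = 85; w = -28; f(3) = -3*(-31) - 2*(1) + 3*(-28) = 7; iterating: f(3)=7, f(4)=44, f(5)=-239, f(6)=650, f(7)=-1340, f(8)=2003, f(9)=-1379, f(10)=-3889, f(11)=20434; answer 20434

20434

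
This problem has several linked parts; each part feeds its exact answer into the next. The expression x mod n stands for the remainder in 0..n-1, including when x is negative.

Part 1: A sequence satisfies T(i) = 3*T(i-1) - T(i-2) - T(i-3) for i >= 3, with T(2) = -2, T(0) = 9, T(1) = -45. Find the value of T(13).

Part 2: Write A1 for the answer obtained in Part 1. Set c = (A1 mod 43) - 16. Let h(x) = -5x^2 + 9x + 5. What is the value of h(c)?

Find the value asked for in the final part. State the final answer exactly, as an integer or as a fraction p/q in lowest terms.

-3141

Part 1: T(3) = 3*(-2) - 1*(-45) - 1*(9) = 30; iterating: T(3)=30, T(4)=137, T(5)=383, T(6)=982, T(7)=2426, T(8)=5913, T(9)=14331, T(10)=34654, T(11)=83718, T(12)=202169, T(13)=488135; answer 488135
Part 2: A1 = 488135; c = 26; -5*(26)^2 + 9*(26)^1 + 5 = (-3380) + (234) + (5) = -3141; answer -3141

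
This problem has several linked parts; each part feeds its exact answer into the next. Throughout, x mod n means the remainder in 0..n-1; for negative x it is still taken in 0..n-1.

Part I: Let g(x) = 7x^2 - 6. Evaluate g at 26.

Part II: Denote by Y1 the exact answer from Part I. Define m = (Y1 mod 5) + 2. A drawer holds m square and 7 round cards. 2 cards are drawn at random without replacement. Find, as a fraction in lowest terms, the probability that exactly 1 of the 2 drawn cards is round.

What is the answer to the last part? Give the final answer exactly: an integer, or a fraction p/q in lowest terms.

Part I: 7*(26)^2 - 6 = (4732) + (-6) = 4726; answer 4726
Part II: Y1 = 4726; m = 3; total draws C(10,2) = 45; favorable C(7,1)*C(3,1) = 21; P = 7/15; answer 7/15

7/15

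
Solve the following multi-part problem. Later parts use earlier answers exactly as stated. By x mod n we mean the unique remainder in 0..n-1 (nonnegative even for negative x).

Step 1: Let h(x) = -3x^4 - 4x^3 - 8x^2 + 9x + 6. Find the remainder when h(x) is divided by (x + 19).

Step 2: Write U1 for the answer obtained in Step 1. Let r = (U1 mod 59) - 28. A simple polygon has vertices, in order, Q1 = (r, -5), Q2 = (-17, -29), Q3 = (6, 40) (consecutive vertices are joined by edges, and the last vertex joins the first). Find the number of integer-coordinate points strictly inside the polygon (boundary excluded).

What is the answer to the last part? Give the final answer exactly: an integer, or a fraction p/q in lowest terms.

919

Step 1: remainder = value at the root: -3*(-19)^4 - 4*(-19)^3 - 8*(-19)^2 + 9*(-19)^1 + 6 = (-390963) + (27436) + (-2888) + (-171) + (6) = -366580; answer -366580
Step 2: U1 = -366580; r = 18; cross terms: (18*-29 - -17*-5)=-607, (-17*40 - 6*-29)=-506, (6*-5 - 18*40)=-750; twice the area = |-1863| = 1863; area = 1863/2; boundary points = 1 + 23 + 3 = 27; strictly interior points = area - boundary/2 + 1 = 919; answer 919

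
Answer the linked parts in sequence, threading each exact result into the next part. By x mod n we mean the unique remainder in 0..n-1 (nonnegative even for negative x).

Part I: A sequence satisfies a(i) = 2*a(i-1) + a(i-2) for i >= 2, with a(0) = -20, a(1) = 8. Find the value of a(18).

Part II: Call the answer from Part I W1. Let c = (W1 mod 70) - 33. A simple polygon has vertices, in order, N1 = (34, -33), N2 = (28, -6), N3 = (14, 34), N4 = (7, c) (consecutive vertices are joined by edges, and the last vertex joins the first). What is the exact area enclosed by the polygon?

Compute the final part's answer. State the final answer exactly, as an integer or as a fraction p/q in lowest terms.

947/2

Part I: a(2) = 2*(8) + 1*(-20) = -4; iterating: a(2)=-4, a(3)=0, a(4)=-4, a(5)=-8, a(6)=-20, a(7)=-48, a(8)=-116, a(9)=-280, a(10)=-676, a(11)=-1632, a(12)=-3940, a(13)=-9512, a(14)=-22964, a(15)=-55440, a(16)=-133844, a(17)=-323128, a(18)=-780100; answer -780100
Part II: W1 = -780100; c = 17; cross terms: (34*-6 - 28*-33)=720, (28*34 - 14*-6)=1036, (14*17 - 7*34)=0, (7*-33 - 34*17)=-809; twice the area = |947| = 947; area = 947/2; answer 947/2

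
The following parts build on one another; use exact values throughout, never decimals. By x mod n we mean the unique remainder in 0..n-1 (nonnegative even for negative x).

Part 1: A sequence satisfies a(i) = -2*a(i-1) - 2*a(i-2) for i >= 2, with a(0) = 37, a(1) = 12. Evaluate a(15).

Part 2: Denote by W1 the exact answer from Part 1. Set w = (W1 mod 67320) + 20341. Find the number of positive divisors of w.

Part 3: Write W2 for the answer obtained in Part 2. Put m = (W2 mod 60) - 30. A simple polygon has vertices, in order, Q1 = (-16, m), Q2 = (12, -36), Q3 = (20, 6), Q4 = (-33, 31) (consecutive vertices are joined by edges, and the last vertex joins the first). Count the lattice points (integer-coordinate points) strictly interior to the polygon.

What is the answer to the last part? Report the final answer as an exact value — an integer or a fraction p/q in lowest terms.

1654

Part 1: a(2) = -2*(12) - 2*(37) = -98; iterating: a(2)=-98, a(3)=172, a(4)=-148, a(5)=-48, a(6)=392, a(7)=-688, a(8)=592, a(9)=192, a(10)=-1568, a(11)=2752, a(12)=-2368, a(13)=-768, a(14)=6272, a(15)=-11008; answer -11008
Part 2: W1 = -11008; w = 76653; 76653 = 3^3 * 17 * 167; number of divisors = (3+1) * (1+1) * (1+1) = 16; answer 16
Part 3: W2 = 16; m = -14; cross terms: (-16*-36 - 12*-14)=744, (12*6 - 20*-36)=792, (20*31 - -33*6)=818, (-33*-14 - -16*31)=958; twice the area = |3312| = 3312; area = 1656; boundary points = 2 + 2 + 1 + 1 = 6; strictly interior points = area - boundary/2 + 1 = 1654; answer 1654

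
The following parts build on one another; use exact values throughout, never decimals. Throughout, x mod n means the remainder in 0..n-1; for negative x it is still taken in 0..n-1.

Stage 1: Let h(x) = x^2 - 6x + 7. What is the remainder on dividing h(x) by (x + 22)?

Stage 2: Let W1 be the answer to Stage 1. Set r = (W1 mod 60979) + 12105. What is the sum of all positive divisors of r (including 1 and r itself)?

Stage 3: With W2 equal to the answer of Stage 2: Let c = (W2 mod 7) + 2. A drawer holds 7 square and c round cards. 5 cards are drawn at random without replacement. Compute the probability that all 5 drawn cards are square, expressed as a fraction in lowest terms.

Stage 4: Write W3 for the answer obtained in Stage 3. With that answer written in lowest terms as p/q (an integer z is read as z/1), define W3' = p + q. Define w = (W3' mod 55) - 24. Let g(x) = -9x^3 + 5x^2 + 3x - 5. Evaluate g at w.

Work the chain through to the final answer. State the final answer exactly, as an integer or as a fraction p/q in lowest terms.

Stage 1: remainder = value at the root: 1*(-22)^2 - 6*(-22)^1 + 7 = (484) + (132) + (7) = 623; answer 623
Stage 2: W1 = 623; r = 12728; 12728 = 2^3 * 37 * 43; sigma = (1 + 2 + 4 + 8) * (1 + 37) * (1 + 43) = 15 * 38 * 44 = 25080; answer 25080
Stage 3: W2 = 25080; c = 8; total draws C(15,5) = 3003; favorable C(7,5) = 21; P = 1/143; answer 1/143
Stage 4: W3 = 1/143; threaded value p + q = 144; w = 10; -9*(10)^3 + 5*(10)^2 + 3*(10)^1 - 5 = (-9000) + (500) + (30) + (-5) = -8475; answer -8475

-8475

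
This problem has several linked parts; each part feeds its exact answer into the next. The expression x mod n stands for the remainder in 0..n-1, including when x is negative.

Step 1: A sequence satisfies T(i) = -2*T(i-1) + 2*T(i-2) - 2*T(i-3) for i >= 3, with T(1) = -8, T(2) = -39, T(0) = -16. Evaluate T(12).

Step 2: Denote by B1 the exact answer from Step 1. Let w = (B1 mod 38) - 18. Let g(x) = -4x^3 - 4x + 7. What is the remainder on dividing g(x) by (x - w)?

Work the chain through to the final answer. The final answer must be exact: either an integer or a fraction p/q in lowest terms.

Step 1: T(3) = -2*(-39) + 2*(-8) - 2*(-16) = 94; iterating: T(3)=94, T(4)=-250, T(5)=766, T(6)=-2220, T(7)=6472, T(8)=-18916, T(9)=55216, T(10)=-161208, T(11)=470680, T(12)=-1374208; answer -1374208
Step 2: B1 = -1374208; w = 6; remainder = value at the root: -4*(6)^3 - 4*(6)^1 + 7 = (-864) + (-24) + (7) = -881; answer -881

-881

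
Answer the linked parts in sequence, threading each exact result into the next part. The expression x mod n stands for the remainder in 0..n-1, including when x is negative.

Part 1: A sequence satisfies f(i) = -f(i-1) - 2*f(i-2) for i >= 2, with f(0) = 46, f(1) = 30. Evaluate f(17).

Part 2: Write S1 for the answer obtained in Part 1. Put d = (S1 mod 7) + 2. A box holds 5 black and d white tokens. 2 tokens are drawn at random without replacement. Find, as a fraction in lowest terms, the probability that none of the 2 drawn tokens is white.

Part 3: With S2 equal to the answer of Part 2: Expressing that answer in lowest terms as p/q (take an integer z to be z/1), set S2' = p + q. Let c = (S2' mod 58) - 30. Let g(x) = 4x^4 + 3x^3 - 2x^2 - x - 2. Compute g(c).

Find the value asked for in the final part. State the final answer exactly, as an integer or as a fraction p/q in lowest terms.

Part 1: f(2) = -1*(30) - 2*(46) = -122; iterating: f(2)=-122, f(3)=62, f(4)=182, f(5)=-306, f(6)=-58, f(7)=670, f(8)=-554, f(9)=-786, f(10)=1894, f(11)=-322, f(12)=-3466, f(13)=4110, f(14)=2822, f(15)=-11042, f(16)=5398, f(17)=16686; answer 16686
Part 2: S1 = 16686; d = 7; total draws C(12,2) = 66; favorable C(5,2) = 10; P = 5/33; answer 5/33
Part 3: S2 = 5/33; threaded value p + q = 38; c = 8; 4*(8)^4 + 3*(8)^3 - 2*(8)^2 - 1*(8)^1 - 2 = (16384) + (1536) + (-128) + (-8) + (-2) = 17782; answer 17782

17782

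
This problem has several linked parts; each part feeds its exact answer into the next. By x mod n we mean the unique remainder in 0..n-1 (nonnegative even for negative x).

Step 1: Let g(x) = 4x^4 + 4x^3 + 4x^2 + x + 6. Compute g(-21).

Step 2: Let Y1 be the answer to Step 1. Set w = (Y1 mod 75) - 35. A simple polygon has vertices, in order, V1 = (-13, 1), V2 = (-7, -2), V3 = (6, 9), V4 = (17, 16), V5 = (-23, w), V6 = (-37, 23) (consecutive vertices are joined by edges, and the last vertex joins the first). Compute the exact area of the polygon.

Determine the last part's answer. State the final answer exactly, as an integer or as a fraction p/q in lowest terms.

526

Step 1: 4*(-21)^4 + 4*(-21)^3 + 4*(-21)^2 + 1*(-21)^1 + 6 = (777924) + (-37044) + (1764) + (-21) + (6) = 742629; answer 742629
Step 2: Y1 = 742629; w = 19; cross terms: (-13*-2 - -7*1)=33, (-7*9 - 6*-2)=-51, (6*16 - 17*9)=-57, (17*19 - -23*16)=691, (-23*23 - -37*19)=174, (-37*1 - -13*23)=262; twice the area = |1052| = 1052; area = 526; answer 526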